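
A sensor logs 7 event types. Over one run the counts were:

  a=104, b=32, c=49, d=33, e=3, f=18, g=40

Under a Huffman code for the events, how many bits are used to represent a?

Repeatedly merge the two smallest:
e(3) + f(18) → 21
21 + b(32) → 53
d(33) + g(40) → 73
c(49) + 53 → 102
73 + 102 → 175
a(104) + 175 → 279
a is merged only at the final step, so code length = 1.

1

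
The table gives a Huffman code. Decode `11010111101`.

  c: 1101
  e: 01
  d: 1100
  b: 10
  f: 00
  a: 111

Read left to right; each codeword is recognised as soon as it completes (prefix code):
  1101→c | 01→e | 111→a | 01→e
Decoded message: ceae

ceae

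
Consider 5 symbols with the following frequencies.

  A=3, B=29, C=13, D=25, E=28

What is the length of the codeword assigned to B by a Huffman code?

2

Build the tree from the bottom:
combine A(3), C(13) → 16
combine 16, D(25) → 41
combine E(28), B(29) → 57
combine 41, 57 → 98
B sits 2 levels below the root, so its codeword is 2 bits.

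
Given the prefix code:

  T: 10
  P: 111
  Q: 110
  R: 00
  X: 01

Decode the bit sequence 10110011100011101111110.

TQXQRPXPQ

Read left to right; each codeword is recognised as soon as it completes (prefix code):
  10→T | 110→Q | 01→X | 110→Q | 00→R | 111→P | 01→X | 111→P | 110→Q
Decoded message: TQXQRPXPQ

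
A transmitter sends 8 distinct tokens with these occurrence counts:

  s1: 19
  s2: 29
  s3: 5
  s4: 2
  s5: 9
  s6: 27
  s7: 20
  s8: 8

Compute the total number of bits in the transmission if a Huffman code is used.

Build the Huffman tree bottom-up:
s4(2) + s3(5) → 7
7 + s8(8) → 15
s5(9) + 15 → 24
s1(19) + s7(20) → 39
24 + s6(27) → 51
s2(29) + 39 → 68
51 + 68 → 119
The encoded length is the sum of every internal node's weight: 7 + 15 + 24 + 39 + 51 + 68 + 119 = 323 bits.

323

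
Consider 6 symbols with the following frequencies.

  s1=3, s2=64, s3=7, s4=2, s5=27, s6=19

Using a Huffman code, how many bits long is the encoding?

228

Merge the two smallest weights repeatedly:
combine s4(2), s1(3) → 5
combine 5, s3(7) → 12
combine 12, s6(19) → 31
combine s5(27), 31 → 58
combine 58, s2(64) → 122
Total encoded bits = sum of merged weights = 5 + 12 + 31 + 58 + 122 = 228.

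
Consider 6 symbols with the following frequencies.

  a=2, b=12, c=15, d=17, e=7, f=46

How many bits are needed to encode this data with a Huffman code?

Merge the two smallest weights repeatedly:
combine a(2), e(7) → 9
combine 9, b(12) → 21
combine c(15), d(17) → 32
combine 21, 32 → 53
combine f(46), 53 → 99
Each symbol's bit-cost is frequency × depth; summing gives 214 bits (equivalently 9 + 21 + 32 + 53 + 99).

214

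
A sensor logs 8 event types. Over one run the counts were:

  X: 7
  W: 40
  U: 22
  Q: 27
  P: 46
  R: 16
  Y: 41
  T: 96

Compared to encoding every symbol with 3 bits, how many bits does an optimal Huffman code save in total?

Fixed-length: 3 bits × 295 symbols = 885 bits.
Huffman merges:
merge X(7) and R(16): 23
merge U(22) and 23: 45
merge Q(27) and W(40): 67
merge Y(41) and 45: 86
merge P(46) and 67: 113
merge 86 and T(96): 182
merge 113 and 182: 295
Huffman total = 23 + 45 + 67 + 86 + 113 + 182 + 295 = 811 bits.
Saving = 885 − 811 = 74 bits.

74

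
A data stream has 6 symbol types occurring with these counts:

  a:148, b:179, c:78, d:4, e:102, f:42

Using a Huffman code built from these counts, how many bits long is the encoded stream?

1276

Greedily combine the two least-frequent nodes:
combine d(4), f(42) → 46
combine 46, c(78) → 124
combine e(102), 124 → 226
combine a(148), b(179) → 327
combine 226, 327 → 553
Each symbol's bit-cost is frequency × depth; summing gives 1276 bits (equivalently 46 + 124 + 226 + 327 + 553).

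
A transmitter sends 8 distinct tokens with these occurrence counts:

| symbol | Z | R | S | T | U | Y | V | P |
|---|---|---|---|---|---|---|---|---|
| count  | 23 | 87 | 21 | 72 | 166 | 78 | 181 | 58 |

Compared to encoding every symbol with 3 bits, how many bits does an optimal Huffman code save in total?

201

Fixed-length: 3 bits × 686 symbols = 2058 bits.
Huffman merges:
combine S(21), Z(23) → 44
combine 44, P(58) → 102
combine T(72), Y(78) → 150
combine R(87), 102 → 189
combine 150, U(166) → 316
combine V(181), 189 → 370
combine 316, 370 → 686
Huffman total = 44 + 102 + 150 + 189 + 316 + 370 + 686 = 1857 bits.
Saving = 2058 − 1857 = 201 bits.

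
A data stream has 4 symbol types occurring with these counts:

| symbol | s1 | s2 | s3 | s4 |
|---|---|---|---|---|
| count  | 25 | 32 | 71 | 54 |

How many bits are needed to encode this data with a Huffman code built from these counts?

350

Merge the two smallest weights repeatedly:
combine s1(25), s2(32) → 57
combine s4(54), 57 → 111
combine s3(71), 111 → 182
The encoded length is the sum of every internal node's weight: 57 + 111 + 182 = 350 bits.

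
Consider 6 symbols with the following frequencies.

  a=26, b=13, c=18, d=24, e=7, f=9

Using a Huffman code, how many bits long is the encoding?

239

Greedily combine the two least-frequent nodes:
combine e(7), f(9) → 16
combine b(13), 16 → 29
combine c(18), d(24) → 42
combine a(26), 29 → 55
combine 42, 55 → 97
Total encoded bits = sum of merged weights = 16 + 29 + 42 + 55 + 97 = 239.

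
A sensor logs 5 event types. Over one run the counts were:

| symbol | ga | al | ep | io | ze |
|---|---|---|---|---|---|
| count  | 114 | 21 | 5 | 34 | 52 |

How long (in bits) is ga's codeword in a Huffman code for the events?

1

Huffman merges, smallest pair first:
merge ep(5) and al(21): 26
merge 26 and io(34): 60
merge ze(52) and 60: 112
merge 112 and ga(114): 226
ga is a child of the root — depth 1, so its codeword is a single bit.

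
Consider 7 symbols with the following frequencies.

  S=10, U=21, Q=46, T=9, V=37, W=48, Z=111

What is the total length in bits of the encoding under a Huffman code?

683

Merge the two smallest weights repeatedly:
T(9) + S(10) → 19
19 + U(21) → 40
V(37) + 40 → 77
Q(46) + W(48) → 94
77 + 94 → 171
Z(111) + 171 → 282
The encoded length is the sum of every internal node's weight: 19 + 40 + 77 + 94 + 171 + 282 = 683 bits.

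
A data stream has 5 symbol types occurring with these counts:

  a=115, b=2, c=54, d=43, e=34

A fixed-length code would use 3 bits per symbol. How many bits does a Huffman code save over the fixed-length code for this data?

248

Fixed-length: 3 bits × 248 symbols = 744 bits.
Huffman merges:
combine b(2), e(34) → 36
combine 36, d(43) → 79
combine c(54), 79 → 133
combine a(115), 133 → 248
Huffman total = 36 + 79 + 133 + 248 = 496 bits.
Saving = 744 − 496 = 248 bits.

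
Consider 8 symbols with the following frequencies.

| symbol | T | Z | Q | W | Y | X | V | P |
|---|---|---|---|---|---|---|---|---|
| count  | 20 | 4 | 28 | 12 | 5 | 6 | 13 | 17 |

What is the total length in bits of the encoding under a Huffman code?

291

Build the Huffman tree bottom-up:
Z(4) + Y(5) → 9
X(6) + 9 → 15
W(12) + V(13) → 25
15 + P(17) → 32
T(20) + 25 → 45
Q(28) + 32 → 60
45 + 60 → 105
The encoded length is the sum of every internal node's weight: 9 + 15 + 25 + 32 + 45 + 60 + 105 = 291 bits.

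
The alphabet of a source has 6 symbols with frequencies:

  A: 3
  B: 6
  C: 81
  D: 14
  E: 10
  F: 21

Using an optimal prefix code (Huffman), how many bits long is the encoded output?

Build the Huffman tree bottom-up:
A(3) + B(6) → 9
9 + E(10) → 19
D(14) + 19 → 33
F(21) + 33 → 54
54 + C(81) → 135
Total encoded bits = sum of merged weights = 9 + 19 + 33 + 54 + 135 = 250.

250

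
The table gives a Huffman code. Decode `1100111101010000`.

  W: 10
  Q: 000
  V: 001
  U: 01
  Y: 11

YVYWWWQ

Read left to right; each codeword is recognised as soon as it completes (prefix code):
  11→Y | 001→V | 11→Y | 10→W | 10→W | 10→W | 000→Q
Decoded message: YVYWWWQ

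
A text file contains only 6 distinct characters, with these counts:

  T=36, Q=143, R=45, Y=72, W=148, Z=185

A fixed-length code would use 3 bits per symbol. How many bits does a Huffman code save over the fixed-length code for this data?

395

Fixed-length: 3 bits × 629 symbols = 1887 bits.
Huffman merges:
merge T(36) and R(45): 81
merge Y(72) and 81: 153
merge Q(143) and W(148): 291
merge 153 and Z(185): 338
merge 291 and 338: 629
Huffman total = 81 + 153 + 291 + 338 + 629 = 1492 bits.
Saving = 1887 − 1492 = 395 bits.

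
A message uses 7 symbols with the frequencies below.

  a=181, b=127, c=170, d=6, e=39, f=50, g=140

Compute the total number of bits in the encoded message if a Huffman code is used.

Merge the two smallest weights repeatedly:
combine d(6), e(39) → 45
combine 45, f(50) → 95
combine 95, b(127) → 222
combine g(140), c(170) → 310
combine a(181), 222 → 403
combine 310, 403 → 713
Each symbol's bit-cost is frequency × depth; summing gives 1788 bits (equivalently 45 + 95 + 222 + 310 + 403 + 713).

1788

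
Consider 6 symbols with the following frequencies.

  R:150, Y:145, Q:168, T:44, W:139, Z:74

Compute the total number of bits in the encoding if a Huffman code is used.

1815

Merge the two smallest weights repeatedly:
T(44) + Z(74) → 118
118 + W(139) → 257
Y(145) + R(150) → 295
Q(168) + 257 → 425
295 + 425 → 720
Each symbol's bit-cost is frequency × depth; summing gives 1815 bits (equivalently 118 + 257 + 295 + 425 + 720).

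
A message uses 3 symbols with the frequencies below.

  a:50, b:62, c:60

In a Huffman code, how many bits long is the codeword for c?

Build the tree from the bottom:
a(50) + c(60) → 110
b(62) + 110 → 172
The subtree containing c is merged 2 times, so code length = 2.

2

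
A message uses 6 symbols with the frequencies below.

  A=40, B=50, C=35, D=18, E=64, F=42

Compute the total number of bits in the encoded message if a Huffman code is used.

633

Merge the two smallest weights repeatedly:
combine D(18), C(35) → 53
combine A(40), F(42) → 82
combine B(50), 53 → 103
combine E(64), 82 → 146
combine 103, 146 → 249
The encoded length is the sum of every internal node's weight: 53 + 82 + 103 + 146 + 249 = 633 bits.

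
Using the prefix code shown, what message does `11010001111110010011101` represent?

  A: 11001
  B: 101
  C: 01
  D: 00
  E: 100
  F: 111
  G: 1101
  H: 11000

Read left to right; each codeword is recognised as soon as it completes (prefix code):
  1101→G | 00→D | 01→C | 111→F | 11001→A | 00→D | 111→F | 01→C
Decoded message: GDCFADFC

GDCFADFC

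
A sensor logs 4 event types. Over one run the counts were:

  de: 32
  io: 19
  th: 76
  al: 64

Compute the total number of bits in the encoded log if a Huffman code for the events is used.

357

Greedily combine the two least-frequent nodes:
io(19) + de(32) → 51
51 + al(64) → 115
th(76) + 115 → 191
The encoded length is the sum of every internal node's weight: 51 + 115 + 191 = 357 bits.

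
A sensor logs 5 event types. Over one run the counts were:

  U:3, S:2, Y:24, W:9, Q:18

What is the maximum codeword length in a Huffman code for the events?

Merge the two lowest-weight nodes at each step:
S(2) + U(3) → 5
5 + W(9) → 14
14 + Q(18) → 32
Y(24) + 32 → 56
Maximum depth reached is 4.

4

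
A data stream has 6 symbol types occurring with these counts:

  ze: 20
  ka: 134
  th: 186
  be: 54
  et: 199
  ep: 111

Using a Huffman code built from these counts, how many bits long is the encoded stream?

Merge the two smallest weights repeatedly:
ze(20) + be(54) → 74
74 + ep(111) → 185
ka(134) + 185 → 319
th(186) + et(199) → 385
319 + 385 → 704
Each symbol's bit-cost is frequency × depth; summing gives 1667 bits (equivalently 74 + 185 + 319 + 385 + 704).

1667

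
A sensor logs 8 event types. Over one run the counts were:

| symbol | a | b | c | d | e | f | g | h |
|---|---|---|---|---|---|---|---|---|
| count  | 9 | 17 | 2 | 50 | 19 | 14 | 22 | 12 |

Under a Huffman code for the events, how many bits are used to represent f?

Build the tree from the bottom:
c(2) + a(9) → 11
11 + h(12) → 23
f(14) + b(17) → 31
e(19) + g(22) → 41
23 + 31 → 54
41 + d(50) → 91
54 + 91 → 145
The subtree containing f is merged 3 times, so code length = 3.

3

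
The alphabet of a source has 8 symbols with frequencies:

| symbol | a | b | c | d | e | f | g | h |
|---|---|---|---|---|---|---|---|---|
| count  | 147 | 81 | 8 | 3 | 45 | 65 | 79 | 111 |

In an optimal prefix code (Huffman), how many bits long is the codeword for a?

2

Huffman merges, smallest pair first:
d(3) + c(8) → 11
11 + e(45) → 56
56 + f(65) → 121
g(79) + b(81) → 160
h(111) + 121 → 232
a(147) + 160 → 307
232 + 307 → 539
The subtree containing a is merged 2 times, so code length = 2.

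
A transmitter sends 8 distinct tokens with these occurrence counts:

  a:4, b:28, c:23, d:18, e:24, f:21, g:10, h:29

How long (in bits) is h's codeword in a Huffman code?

2

Huffman merges, smallest pair first:
combine a(4), g(10) → 14
combine 14, d(18) → 32
combine f(21), c(23) → 44
combine e(24), b(28) → 52
combine h(29), 32 → 61
combine 44, 52 → 96
combine 61, 96 → 157
h sits 2 levels below the root, so its codeword is 2 bits.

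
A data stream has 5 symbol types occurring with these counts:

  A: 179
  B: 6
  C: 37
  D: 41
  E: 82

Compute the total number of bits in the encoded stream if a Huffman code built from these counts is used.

638

Merge the two smallest weights repeatedly:
combine B(6), C(37) → 43
combine D(41), 43 → 84
combine E(82), 84 → 166
combine 166, A(179) → 345
Each symbol's bit-cost is frequency × depth; summing gives 638 bits (equivalently 43 + 84 + 166 + 345).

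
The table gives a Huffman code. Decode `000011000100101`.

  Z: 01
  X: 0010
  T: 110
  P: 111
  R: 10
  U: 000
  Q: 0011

Read left to right; each codeword is recognised as soon as it completes (prefix code):
  000→U | 01→Z | 10→R | 0010→X | 01→Z | 01→Z
Decoded message: UZRXZZ

UZRXZZ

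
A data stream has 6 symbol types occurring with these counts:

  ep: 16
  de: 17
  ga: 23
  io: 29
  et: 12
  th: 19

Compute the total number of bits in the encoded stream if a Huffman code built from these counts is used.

296

Build the Huffman tree bottom-up:
merge et(12) and ep(16): 28
merge de(17) and th(19): 36
merge ga(23) and 28: 51
merge io(29) and 36: 65
merge 51 and 65: 116
Total encoded bits = sum of merged weights = 28 + 36 + 51 + 65 + 116 = 296.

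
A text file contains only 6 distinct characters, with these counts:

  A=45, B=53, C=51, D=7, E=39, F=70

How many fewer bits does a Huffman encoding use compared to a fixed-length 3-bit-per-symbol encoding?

Fixed-length: 3 bits × 265 symbols = 795 bits.
Huffman merges:
D(7) + E(39) → 46
A(45) + 46 → 91
C(51) + B(53) → 104
F(70) + 91 → 161
104 + 161 → 265
Huffman total = 46 + 91 + 104 + 161 + 265 = 667 bits.
Saving = 795 − 667 = 128 bits.

128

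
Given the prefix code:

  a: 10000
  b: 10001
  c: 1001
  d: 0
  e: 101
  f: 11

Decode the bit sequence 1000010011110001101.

Read left to right; each codeword is recognised as soon as it completes (prefix code):
  10000→a | 1001→c | 11→f | 10001→b | 101→e
Decoded message: acfbe

acfbe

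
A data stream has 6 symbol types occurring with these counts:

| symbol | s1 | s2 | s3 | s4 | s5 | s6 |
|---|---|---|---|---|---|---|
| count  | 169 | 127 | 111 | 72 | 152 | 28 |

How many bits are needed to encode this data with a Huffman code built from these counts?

1629

Merge the two smallest weights repeatedly:
merge s6(28) and s4(72): 100
merge 100 and s3(111): 211
merge s2(127) and s5(152): 279
merge s1(169) and 211: 380
merge 279 and 380: 659
The encoded length is the sum of every internal node's weight: 100 + 211 + 279 + 380 + 659 = 1629 bits.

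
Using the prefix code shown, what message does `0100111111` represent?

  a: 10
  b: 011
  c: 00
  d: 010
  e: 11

Read left to right; each codeword is recognised as soon as it completes (prefix code):
  010→d | 011→b | 11→e | 11→e
Decoded message: dbee

dbee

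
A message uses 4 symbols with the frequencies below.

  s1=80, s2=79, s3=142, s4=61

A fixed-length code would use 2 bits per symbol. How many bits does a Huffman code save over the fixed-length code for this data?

2

Fixed-length: 2 bits × 362 symbols = 724 bits.
Huffman merges:
combine s4(61), s2(79) → 140
combine s1(80), 140 → 220
combine s3(142), 220 → 362
Huffman total = 140 + 220 + 362 = 722 bits.
Saving = 724 − 722 = 2 bits.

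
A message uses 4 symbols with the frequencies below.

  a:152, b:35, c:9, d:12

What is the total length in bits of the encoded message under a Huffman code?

Merge the two smallest weights repeatedly:
c(9) + d(12) → 21
21 + b(35) → 56
56 + a(152) → 208
Total encoded bits = sum of merged weights = 21 + 56 + 208 = 285.

285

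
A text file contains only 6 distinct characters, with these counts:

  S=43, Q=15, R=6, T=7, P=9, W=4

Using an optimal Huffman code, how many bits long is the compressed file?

176

Build the Huffman tree bottom-up:
merge W(4) and R(6): 10
merge T(7) and P(9): 16
merge 10 and Q(15): 25
merge 16 and 25: 41
merge 41 and S(43): 84
Each symbol's bit-cost is frequency × depth; summing gives 176 bits (equivalently 10 + 16 + 25 + 41 + 84).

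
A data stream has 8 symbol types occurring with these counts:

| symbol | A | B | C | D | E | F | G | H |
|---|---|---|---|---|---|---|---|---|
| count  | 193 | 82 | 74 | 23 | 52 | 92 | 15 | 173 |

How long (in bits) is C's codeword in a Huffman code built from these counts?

3

Huffman merges, smallest pair first:
combine G(15), D(23) → 38
combine 38, E(52) → 90
combine C(74), B(82) → 156
combine 90, F(92) → 182
combine 156, H(173) → 329
combine 182, A(193) → 375
combine 329, 375 → 704
C sits 3 levels below the root, so its codeword is 3 bits.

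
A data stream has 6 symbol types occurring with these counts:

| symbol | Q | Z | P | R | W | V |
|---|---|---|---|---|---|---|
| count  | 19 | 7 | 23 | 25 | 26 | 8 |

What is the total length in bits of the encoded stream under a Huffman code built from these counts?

265

Greedily combine the two least-frequent nodes:
Z(7) + V(8) → 15
15 + Q(19) → 34
P(23) + R(25) → 48
W(26) + 34 → 60
48 + 60 → 108
Each symbol's bit-cost is frequency × depth; summing gives 265 bits (equivalently 15 + 34 + 48 + 60 + 108).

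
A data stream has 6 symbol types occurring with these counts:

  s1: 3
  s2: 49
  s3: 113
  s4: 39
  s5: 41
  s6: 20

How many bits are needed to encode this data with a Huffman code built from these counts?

592

Merge the two smallest weights repeatedly:
merge s1(3) and s6(20): 23
merge 23 and s4(39): 62
merge s5(41) and s2(49): 90
merge 62 and 90: 152
merge s3(113) and 152: 265
The encoded length is the sum of every internal node's weight: 23 + 62 + 90 + 152 + 265 = 592 bits.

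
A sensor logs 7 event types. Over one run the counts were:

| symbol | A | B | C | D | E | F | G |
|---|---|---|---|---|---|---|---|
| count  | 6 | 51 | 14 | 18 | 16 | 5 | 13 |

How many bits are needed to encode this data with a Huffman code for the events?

Greedily combine the two least-frequent nodes:
merge F(5) and A(6): 11
merge 11 and G(13): 24
merge C(14) and E(16): 30
merge D(18) and 24: 42
merge 30 and 42: 72
merge B(51) and 72: 123
Each symbol's bit-cost is frequency × depth; summing gives 302 bits (equivalently 11 + 24 + 30 + 42 + 72 + 123).

302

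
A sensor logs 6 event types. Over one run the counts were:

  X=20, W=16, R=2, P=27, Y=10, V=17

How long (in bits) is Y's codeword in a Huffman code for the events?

4

Build the tree from the bottom:
merge R(2) and Y(10): 12
merge 12 and W(16): 28
merge V(17) and X(20): 37
merge P(27) and 28: 55
merge 37 and 55: 92
Y sits 4 levels below the root, so its codeword is 4 bits.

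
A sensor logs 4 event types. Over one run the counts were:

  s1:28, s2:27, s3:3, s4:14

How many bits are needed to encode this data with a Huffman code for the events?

133

Merge the two smallest weights repeatedly:
merge s3(3) and s4(14): 17
merge 17 and s2(27): 44
merge s1(28) and 44: 72
The encoded length is the sum of every internal node's weight: 17 + 44 + 72 = 133 bits.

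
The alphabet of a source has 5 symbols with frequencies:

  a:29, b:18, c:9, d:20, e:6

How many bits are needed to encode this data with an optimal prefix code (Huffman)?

179

Merge the two smallest weights repeatedly:
e(6) + c(9) → 15
15 + b(18) → 33
d(20) + a(29) → 49
33 + 49 → 82
The encoded length is the sum of every internal node's weight: 15 + 33 + 49 + 82 = 179 bits.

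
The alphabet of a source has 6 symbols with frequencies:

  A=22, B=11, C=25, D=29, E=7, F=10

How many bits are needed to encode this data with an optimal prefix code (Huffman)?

Merge the two smallest weights repeatedly:
combine E(7), F(10) → 17
combine B(11), 17 → 28
combine A(22), C(25) → 47
combine 28, D(29) → 57
combine 47, 57 → 104
Each symbol's bit-cost is frequency × depth; summing gives 253 bits (equivalently 17 + 28 + 47 + 57 + 104).

253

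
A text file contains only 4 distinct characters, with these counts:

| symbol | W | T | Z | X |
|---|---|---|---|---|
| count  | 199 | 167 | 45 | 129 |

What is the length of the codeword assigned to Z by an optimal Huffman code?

3

Build the tree from the bottom:
merge Z(45) and X(129): 174
merge T(167) and 174: 341
merge W(199) and 341: 540
Z sits 3 levels below the root, so its codeword is 3 bits.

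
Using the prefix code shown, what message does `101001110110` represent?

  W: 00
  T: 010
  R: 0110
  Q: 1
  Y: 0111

QTYR

Read left to right; each codeword is recognised as soon as it completes (prefix code):
  1→Q | 010→T | 0111→Y | 0110→R
Decoded message: QTYR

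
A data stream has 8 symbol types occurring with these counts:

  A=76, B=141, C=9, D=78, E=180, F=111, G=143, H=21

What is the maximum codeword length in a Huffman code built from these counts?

5

Merge the two lowest-weight nodes at each step:
combine C(9), H(21) → 30
combine 30, A(76) → 106
combine D(78), 106 → 184
combine F(111), B(141) → 252
combine G(143), E(180) → 323
combine 184, 252 → 436
combine 323, 436 → 759
The first pair merged (C, H) ends up deepest, at depth 5.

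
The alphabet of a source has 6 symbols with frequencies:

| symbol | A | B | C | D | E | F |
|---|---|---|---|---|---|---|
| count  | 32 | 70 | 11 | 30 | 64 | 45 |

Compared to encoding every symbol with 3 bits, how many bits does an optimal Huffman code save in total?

138

Fixed-length: 3 bits × 252 symbols = 756 bits.
Huffman merges:
C(11) + D(30) → 41
A(32) + 41 → 73
F(45) + E(64) → 109
B(70) + 73 → 143
109 + 143 → 252
Huffman total = 41 + 73 + 109 + 143 + 252 = 618 bits.
Saving = 756 − 618 = 138 bits.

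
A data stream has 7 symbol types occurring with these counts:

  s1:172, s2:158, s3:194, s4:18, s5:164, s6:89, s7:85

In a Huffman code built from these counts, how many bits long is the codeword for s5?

3

Repeatedly merge the two smallest:
merge s4(18) and s7(85): 103
merge s6(89) and 103: 192
merge s2(158) and s5(164): 322
merge s1(172) and 192: 364
merge s3(194) and 322: 516
merge 364 and 516: 880
The subtree containing s5 is merged 3 times, so code length = 3.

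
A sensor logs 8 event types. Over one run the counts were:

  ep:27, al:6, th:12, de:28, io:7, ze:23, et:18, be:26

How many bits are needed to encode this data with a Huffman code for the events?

Merge the two smallest weights repeatedly:
al(6) + io(7) → 13
th(12) + 13 → 25
et(18) + ze(23) → 41
25 + be(26) → 51
ep(27) + de(28) → 55
41 + 51 → 92
55 + 92 → 147
Each symbol's bit-cost is frequency × depth; summing gives 424 bits (equivalently 13 + 25 + 41 + 51 + 55 + 92 + 147).

424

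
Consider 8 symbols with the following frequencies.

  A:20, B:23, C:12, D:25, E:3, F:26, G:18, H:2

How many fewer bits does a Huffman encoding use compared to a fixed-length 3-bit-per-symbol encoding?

Fixed-length: 3 bits × 129 symbols = 387 bits.
Huffman merges:
H(2) + E(3) → 5
5 + C(12) → 17
17 + G(18) → 35
A(20) + B(23) → 43
D(25) + F(26) → 51
35 + 43 → 78
51 + 78 → 129
Huffman total = 5 + 17 + 35 + 43 + 51 + 78 + 129 = 358 bits.
Saving = 387 − 358 = 29 bits.

29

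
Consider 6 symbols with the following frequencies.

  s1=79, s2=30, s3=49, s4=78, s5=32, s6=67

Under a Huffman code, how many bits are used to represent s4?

Huffman merges, smallest pair first:
combine s2(30), s5(32) → 62
combine s3(49), 62 → 111
combine s6(67), s4(78) → 145
combine s1(79), 111 → 190
combine 145, 190 → 335
s4's leaf is at depth 2, giving a 2-bit codeword.

2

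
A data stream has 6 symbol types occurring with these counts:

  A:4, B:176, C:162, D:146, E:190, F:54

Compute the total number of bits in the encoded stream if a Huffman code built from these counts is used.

1726

Greedily combine the two least-frequent nodes:
combine A(4), F(54) → 58
combine 58, D(146) → 204
combine C(162), B(176) → 338
combine E(190), 204 → 394
combine 338, 394 → 732
Total encoded bits = sum of merged weights = 58 + 204 + 338 + 394 + 732 = 1726.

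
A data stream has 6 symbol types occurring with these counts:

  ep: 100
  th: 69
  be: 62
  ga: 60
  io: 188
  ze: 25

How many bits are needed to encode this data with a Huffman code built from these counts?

1221

Build the Huffman tree bottom-up:
merge ze(25) and ga(60): 85
merge be(62) and th(69): 131
merge 85 and ep(100): 185
merge 131 and 185: 316
merge io(188) and 316: 504
Each symbol's bit-cost is frequency × depth; summing gives 1221 bits (equivalently 85 + 131 + 185 + 316 + 504).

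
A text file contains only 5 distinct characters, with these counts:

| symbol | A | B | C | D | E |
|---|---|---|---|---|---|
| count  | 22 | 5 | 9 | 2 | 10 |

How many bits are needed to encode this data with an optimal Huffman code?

97

Greedily combine the two least-frequent nodes:
merge D(2) and B(5): 7
merge 7 and C(9): 16
merge E(10) and 16: 26
merge A(22) and 26: 48
Total encoded bits = sum of merged weights = 7 + 16 + 26 + 48 = 97.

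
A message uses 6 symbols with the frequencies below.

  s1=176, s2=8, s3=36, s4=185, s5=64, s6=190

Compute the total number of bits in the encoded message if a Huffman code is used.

Merge the two smallest weights repeatedly:
merge s2(8) and s3(36): 44
merge 44 and s5(64): 108
merge 108 and s1(176): 284
merge s4(185) and s6(190): 375
merge 284 and 375: 659
Each symbol's bit-cost is frequency × depth; summing gives 1470 bits (equivalently 44 + 108 + 284 + 375 + 659).

1470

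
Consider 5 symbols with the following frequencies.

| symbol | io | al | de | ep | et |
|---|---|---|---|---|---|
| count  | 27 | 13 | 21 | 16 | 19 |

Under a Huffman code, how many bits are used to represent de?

Build the tree from the bottom:
combine al(13), ep(16) → 29
combine et(19), de(21) → 40
combine io(27), 29 → 56
combine 40, 56 → 96
de's leaf is at depth 2, giving a 2-bit codeword.

2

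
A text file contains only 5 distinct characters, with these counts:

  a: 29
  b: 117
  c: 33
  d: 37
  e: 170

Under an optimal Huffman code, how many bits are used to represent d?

Huffman merges, smallest pair first:
combine a(29), c(33) → 62
combine d(37), 62 → 99
combine 99, b(117) → 216
combine e(170), 216 → 386
d sits 3 levels below the root, so its codeword is 3 bits.

3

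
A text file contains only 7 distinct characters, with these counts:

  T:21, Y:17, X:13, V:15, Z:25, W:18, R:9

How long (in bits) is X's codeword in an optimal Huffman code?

3

Huffman merges, smallest pair first:
R(9) + X(13) → 22
V(15) + Y(17) → 32
W(18) + T(21) → 39
22 + Z(25) → 47
32 + 39 → 71
47 + 71 → 118
X's leaf is at depth 3, giving a 3-bit codeword.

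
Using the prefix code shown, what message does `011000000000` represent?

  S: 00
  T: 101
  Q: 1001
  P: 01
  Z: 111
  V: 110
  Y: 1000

PYSSS

Read left to right; each codeword is recognised as soon as it completes (prefix code):
  01→P | 1000→Y | 00→S | 00→S | 00→S
Decoded message: PYSSS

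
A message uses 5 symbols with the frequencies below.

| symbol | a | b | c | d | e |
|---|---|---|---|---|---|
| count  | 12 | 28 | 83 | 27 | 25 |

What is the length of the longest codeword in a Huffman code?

3

Merge the two lowest-weight nodes at each step:
merge a(12) and e(25): 37
merge d(27) and b(28): 55
merge 37 and 55: 92
merge c(83) and 92: 175
The rarest symbols sit at the bottom; the longest codeword is 3 bits.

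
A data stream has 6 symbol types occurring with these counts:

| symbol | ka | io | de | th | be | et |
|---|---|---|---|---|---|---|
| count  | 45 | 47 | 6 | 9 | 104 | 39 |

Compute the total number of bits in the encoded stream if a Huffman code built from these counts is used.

557

Build the Huffman tree bottom-up:
combine de(6), th(9) → 15
combine 15, et(39) → 54
combine ka(45), io(47) → 92
combine 54, 92 → 146
combine be(104), 146 → 250
The encoded length is the sum of every internal node's weight: 15 + 54 + 92 + 146 + 250 = 557 bits.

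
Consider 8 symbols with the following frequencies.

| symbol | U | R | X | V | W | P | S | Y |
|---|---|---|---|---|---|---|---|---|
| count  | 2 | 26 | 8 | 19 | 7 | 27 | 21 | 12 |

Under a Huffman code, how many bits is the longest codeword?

5

Merge the two lowest-weight nodes at each step:
combine U(2), W(7) → 9
combine X(8), 9 → 17
combine Y(12), 17 → 29
combine V(19), S(21) → 40
combine R(26), P(27) → 53
combine 29, 40 → 69
combine 53, 69 → 122
Maximum depth reached is 5.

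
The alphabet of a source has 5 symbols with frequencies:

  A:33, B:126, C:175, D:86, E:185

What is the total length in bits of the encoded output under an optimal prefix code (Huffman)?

Build the Huffman tree bottom-up:
combine A(33), D(86) → 119
combine 119, B(126) → 245
combine C(175), E(185) → 360
combine 245, 360 → 605
Each symbol's bit-cost is frequency × depth; summing gives 1329 bits (equivalently 119 + 245 + 360 + 605).

1329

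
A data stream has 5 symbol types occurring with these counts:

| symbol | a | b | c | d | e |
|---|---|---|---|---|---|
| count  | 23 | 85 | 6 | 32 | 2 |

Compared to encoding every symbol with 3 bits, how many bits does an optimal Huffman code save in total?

Fixed-length: 3 bits × 148 symbols = 444 bits.
Huffman merges:
merge e(2) and c(6): 8
merge 8 and a(23): 31
merge 31 and d(32): 63
merge 63 and b(85): 148
Huffman total = 8 + 31 + 63 + 148 = 250 bits.
Saving = 444 − 250 = 194 bits.

194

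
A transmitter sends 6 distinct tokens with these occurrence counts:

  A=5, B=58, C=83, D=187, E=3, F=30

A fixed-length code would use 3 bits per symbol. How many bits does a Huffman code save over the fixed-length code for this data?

Fixed-length: 3 bits × 366 symbols = 1098 bits.
Huffman merges:
E(3) + A(5) → 8
8 + F(30) → 38
38 + B(58) → 96
C(83) + 96 → 179
179 + D(187) → 366
Huffman total = 8 + 38 + 96 + 179 + 366 = 687 bits.
Saving = 1098 − 687 = 411 bits.

411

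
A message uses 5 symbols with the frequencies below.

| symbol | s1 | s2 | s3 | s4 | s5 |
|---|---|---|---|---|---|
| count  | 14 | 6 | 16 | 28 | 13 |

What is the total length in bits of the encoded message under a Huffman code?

173

Build the Huffman tree bottom-up:
merge s2(6) and s5(13): 19
merge s1(14) and s3(16): 30
merge 19 and s4(28): 47
merge 30 and 47: 77
The encoded length is the sum of every internal node's weight: 19 + 30 + 47 + 77 = 173 bits.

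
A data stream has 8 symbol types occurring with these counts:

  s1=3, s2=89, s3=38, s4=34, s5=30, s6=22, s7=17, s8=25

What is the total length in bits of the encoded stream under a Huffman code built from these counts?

Build the Huffman tree bottom-up:
merge s1(3) and s7(17): 20
merge 20 and s6(22): 42
merge s8(25) and s5(30): 55
merge s4(34) and s3(38): 72
merge 42 and 55: 97
merge 72 and s2(89): 161
merge 97 and 161: 258
Total encoded bits = sum of merged weights = 20 + 42 + 55 + 72 + 97 + 161 + 258 = 705.

705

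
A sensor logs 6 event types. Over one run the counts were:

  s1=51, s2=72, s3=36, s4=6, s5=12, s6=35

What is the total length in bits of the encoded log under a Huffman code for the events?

495

Greedily combine the two least-frequent nodes:
combine s4(6), s5(12) → 18
combine 18, s6(35) → 53
combine s3(36), s1(51) → 87
combine 53, s2(72) → 125
combine 87, 125 → 212
Total encoded bits = sum of merged weights = 18 + 53 + 87 + 125 + 212 = 495.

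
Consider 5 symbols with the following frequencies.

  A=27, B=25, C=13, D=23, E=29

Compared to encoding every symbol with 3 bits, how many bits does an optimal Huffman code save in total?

Fixed-length: 3 bits × 117 symbols = 351 bits.
Huffman merges:
C(13) + D(23) → 36
B(25) + A(27) → 52
E(29) + 36 → 65
52 + 65 → 117
Huffman total = 36 + 52 + 65 + 117 = 270 bits.
Saving = 351 − 270 = 81 bits.

81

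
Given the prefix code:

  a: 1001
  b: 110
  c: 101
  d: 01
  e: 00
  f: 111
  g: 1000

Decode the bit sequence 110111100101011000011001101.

Read left to right; each codeword is recognised as soon as it completes (prefix code):
  110→b | 111→f | 1001→a | 01→d | 01→d | 1000→g | 01→d | 1001→a | 101→c
Decoded message: bfaddgdac

bfaddgdac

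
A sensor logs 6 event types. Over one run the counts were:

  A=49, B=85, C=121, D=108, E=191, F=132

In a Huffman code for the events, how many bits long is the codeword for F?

Build the tree from the bottom:
A(49) + B(85) → 134
D(108) + C(121) → 229
F(132) + 134 → 266
E(191) + 229 → 420
266 + 420 → 686
F's leaf is at depth 2, giving a 2-bit codeword.

2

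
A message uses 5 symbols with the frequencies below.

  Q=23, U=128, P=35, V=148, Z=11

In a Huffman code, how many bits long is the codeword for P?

Huffman merges, smallest pair first:
Z(11) + Q(23) → 34
34 + P(35) → 69
69 + U(128) → 197
V(148) + 197 → 345
P's leaf is at depth 3, giving a 3-bit codeword.

3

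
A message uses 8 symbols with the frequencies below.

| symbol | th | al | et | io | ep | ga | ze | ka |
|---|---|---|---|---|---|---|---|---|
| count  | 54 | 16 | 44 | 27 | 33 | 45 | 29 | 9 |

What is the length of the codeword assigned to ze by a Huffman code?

Build the tree from the bottom:
ka(9) + al(16) → 25
25 + io(27) → 52
ze(29) + ep(33) → 62
et(44) + ga(45) → 89
52 + th(54) → 106
62 + 89 → 151
106 + 151 → 257
ze's leaf is at depth 3, giving a 3-bit codeword.

3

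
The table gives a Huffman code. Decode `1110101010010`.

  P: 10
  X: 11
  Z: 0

Read left to right; each codeword is recognised as soon as it completes (prefix code):
  11→X | 10→P | 10→P | 10→P | 10→P | 0→Z | 10→P
Decoded message: XPPPPZP

XPPPPZP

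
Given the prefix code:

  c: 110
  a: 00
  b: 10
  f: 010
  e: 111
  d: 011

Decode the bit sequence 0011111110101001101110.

Read left to right; each codeword is recognised as soon as it completes (prefix code):
  00→a | 111→e | 111→e | 10→b | 10→b | 10→b | 011→d | 011→d | 10→b
Decoded message: aeebbbddb

aeebbbddb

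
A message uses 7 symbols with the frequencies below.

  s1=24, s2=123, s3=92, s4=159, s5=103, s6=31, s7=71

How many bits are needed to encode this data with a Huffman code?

1582

Build the Huffman tree bottom-up:
combine s1(24), s6(31) → 55
combine 55, s7(71) → 126
combine s3(92), s5(103) → 195
combine s2(123), 126 → 249
combine s4(159), 195 → 354
combine 249, 354 → 603
Total encoded bits = sum of merged weights = 55 + 126 + 195 + 249 + 354 + 603 = 1582.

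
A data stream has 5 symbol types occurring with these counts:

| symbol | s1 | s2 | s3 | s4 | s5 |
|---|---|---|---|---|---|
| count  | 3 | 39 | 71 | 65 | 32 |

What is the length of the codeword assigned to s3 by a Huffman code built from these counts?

Repeatedly merge the two smallest:
combine s1(3), s5(32) → 35
combine 35, s2(39) → 74
combine s4(65), s3(71) → 136
combine 74, 136 → 210
The subtree containing s3 is merged 2 times, so code length = 2.

2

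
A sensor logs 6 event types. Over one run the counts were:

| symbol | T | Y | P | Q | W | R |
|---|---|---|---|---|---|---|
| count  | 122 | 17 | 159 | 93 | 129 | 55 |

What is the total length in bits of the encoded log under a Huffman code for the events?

Merge the two smallest weights repeatedly:
Y(17) + R(55) → 72
72 + Q(93) → 165
T(122) + W(129) → 251
P(159) + 165 → 324
251 + 324 → 575
The encoded length is the sum of every internal node's weight: 72 + 165 + 251 + 324 + 575 = 1387 bits.

1387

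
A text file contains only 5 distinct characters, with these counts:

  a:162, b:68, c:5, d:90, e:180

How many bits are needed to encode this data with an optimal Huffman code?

1066

Greedily combine the two least-frequent nodes:
c(5) + b(68) → 73
73 + d(90) → 163
a(162) + 163 → 325
e(180) + 325 → 505
Total encoded bits = sum of merged weights = 73 + 163 + 325 + 505 = 1066.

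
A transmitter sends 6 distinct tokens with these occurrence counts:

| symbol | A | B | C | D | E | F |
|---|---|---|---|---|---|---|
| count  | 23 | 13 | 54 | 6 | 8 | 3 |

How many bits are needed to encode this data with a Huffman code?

Greedily combine the two least-frequent nodes:
merge F(3) and D(6): 9
merge E(8) and 9: 17
merge B(13) and 17: 30
merge A(23) and 30: 53
merge 53 and C(54): 107
Total encoded bits = sum of merged weights = 9 + 17 + 30 + 53 + 107 = 216.

216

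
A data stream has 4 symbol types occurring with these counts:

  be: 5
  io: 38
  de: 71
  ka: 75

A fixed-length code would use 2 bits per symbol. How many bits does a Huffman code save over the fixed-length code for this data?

32

Fixed-length: 2 bits × 189 symbols = 378 bits.
Huffman merges:
combine be(5), io(38) → 43
combine 43, de(71) → 114
combine ka(75), 114 → 189
Huffman total = 43 + 114 + 189 = 346 bits.
Saving = 378 − 346 = 32 bits.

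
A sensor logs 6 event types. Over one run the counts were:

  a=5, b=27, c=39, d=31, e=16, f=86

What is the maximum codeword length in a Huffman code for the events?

Merge the two lowest-weight nodes at each step:
a(5) + e(16) → 21
21 + b(27) → 48
d(31) + c(39) → 70
48 + 70 → 118
f(86) + 118 → 204
The rarest symbols sit at the bottom; the longest codeword is 4 bits.

4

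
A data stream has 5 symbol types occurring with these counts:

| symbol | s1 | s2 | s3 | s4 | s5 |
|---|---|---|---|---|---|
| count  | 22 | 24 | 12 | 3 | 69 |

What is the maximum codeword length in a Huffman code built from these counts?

4

Merge the two lowest-weight nodes at each step:
combine s4(3), s3(12) → 15
combine 15, s1(22) → 37
combine s2(24), 37 → 61
combine 61, s5(69) → 130
The first pair merged (s4, s3) ends up deepest, at depth 4.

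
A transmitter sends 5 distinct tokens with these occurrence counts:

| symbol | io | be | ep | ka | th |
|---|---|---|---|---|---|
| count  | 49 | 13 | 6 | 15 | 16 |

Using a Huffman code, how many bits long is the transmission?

Greedily combine the two least-frequent nodes:
combine ep(6), be(13) → 19
combine ka(15), th(16) → 31
combine 19, 31 → 50
combine io(49), 50 → 99
Each symbol's bit-cost is frequency × depth; summing gives 199 bits (equivalently 19 + 31 + 50 + 99).

199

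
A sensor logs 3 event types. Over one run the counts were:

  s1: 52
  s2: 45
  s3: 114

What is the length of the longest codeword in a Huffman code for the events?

Merge the two lowest-weight nodes at each step:
merge s2(45) and s1(52): 97
merge 97 and s3(114): 211
Maximum depth reached is 2.

2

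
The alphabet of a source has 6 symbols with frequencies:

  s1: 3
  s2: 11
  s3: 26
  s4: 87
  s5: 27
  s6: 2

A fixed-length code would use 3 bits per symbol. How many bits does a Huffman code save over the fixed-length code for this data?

180

Fixed-length: 3 bits × 156 symbols = 468 bits.
Huffman merges:
merge s6(2) and s1(3): 5
merge 5 and s2(11): 16
merge 16 and s3(26): 42
merge s5(27) and 42: 69
merge 69 and s4(87): 156
Huffman total = 5 + 16 + 42 + 69 + 156 = 288 bits.
Saving = 468 − 288 = 180 bits.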